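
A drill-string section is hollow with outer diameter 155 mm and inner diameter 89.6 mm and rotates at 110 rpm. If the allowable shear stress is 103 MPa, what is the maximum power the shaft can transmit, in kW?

771 kW

J = π(d_o⁴ − d_i⁴)/32 = π(0.155⁴ − 0.0896⁴)/32 = 5.034×10^-5 m⁴.
T_max = τ_allow·J/r = 1.03×10^8 × 5.034×10^-5 / 0.0775 = 66900 N·m.
ω = 2π·110/60 = 11.52 rad/s, so P_max = T_max·ω = 7.707×10^5 W.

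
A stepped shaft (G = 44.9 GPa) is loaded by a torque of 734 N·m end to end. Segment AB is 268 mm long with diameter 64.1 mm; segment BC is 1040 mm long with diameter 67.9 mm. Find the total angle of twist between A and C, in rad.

0.0108 rad

J_AB = π(0.0641)⁴/32 = 1.66×10^-6 m⁴; J_BC = π(0.0679)⁴/32 = 2.09×10^-6 m⁴.
θ = (T/G)·Σ L_i/J_i = (734.0/44.9×10⁹)·(0.268/1.66×10^-6 + 1.04/2.09×10^-6) = 0.01079 rad.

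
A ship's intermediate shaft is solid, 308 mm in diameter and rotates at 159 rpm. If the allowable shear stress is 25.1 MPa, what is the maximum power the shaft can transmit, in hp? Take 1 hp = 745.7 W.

J = πd⁴/32 = π(0.308)⁴/32 = 8.835×10^-4 m⁴.
T_max = τ_allow·J/r = 2.51×10^7 × 8.835×10^-4 / 0.154 = 144000 N·m.
ω = 2π·159/60 = 16.65 rad/s, so P_max = T_max·ω = 2.398×10^6 W.

3220 hp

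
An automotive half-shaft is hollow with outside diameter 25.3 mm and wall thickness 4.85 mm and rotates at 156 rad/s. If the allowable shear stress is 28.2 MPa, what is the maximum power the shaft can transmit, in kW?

J = π(d_o⁴ − d_i⁴)/32 = π(0.0253⁴ − 0.0156⁴)/32 = 3.441×10^-8 m⁴.
T_max = τ_allow·J/r = 2.82×10^7 × 3.441×10^-8 / 0.0126 = 76.71 N·m.
ω = 156 rad/s, so P_max = T_max·ω = 1.197×10^4 W.

12.0 kW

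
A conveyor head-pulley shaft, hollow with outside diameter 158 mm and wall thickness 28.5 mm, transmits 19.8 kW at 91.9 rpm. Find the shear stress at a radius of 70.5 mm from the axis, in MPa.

2.85 MPa

ω = 2π·91.9/60 = 9.624 rad/s, so T = P/ω = 19.8×10³ / 9.624 = 2057 N·m.
J = π(d_o⁴ − d_i⁴)/32 = π(0.158⁴ − 0.101⁴)/32 = 5.097×10^-5 m⁴.
Shear stress varies linearly with radius: τ = T·r/J = 2057 × 0.0705 / 5.097×10^-5 = 2.846×10^6 Pa.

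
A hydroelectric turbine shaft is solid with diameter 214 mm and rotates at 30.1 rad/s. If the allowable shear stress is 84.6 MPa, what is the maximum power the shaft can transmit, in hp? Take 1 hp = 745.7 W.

6570 hp

J = πd⁴/32 = π(0.214)⁴/32 = 2.059×10^-4 m⁴.
T_max = τ_allow·J/r = 8.46×10^7 × 2.059×10^-4 / 0.107 = 162800 N·m.
ω = 30.1 rad/s, so P_max = T_max·ω = 4.900×10^6 W.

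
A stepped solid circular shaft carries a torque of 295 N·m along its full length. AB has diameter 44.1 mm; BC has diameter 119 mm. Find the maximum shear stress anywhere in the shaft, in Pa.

1.75e7 Pa

Under the same torque, τ_max = 16T/(πd³) is largest where d is smallest — segment AB (d = 44.1 mm).
τ_max = 16·295.0/(π·(0.0441)³) = 1.752×10^7 Pa.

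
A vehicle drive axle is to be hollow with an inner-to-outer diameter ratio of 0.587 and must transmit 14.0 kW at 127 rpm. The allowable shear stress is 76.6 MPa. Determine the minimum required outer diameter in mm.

43.0 mm

ω = 2π·127/60 = 13.30 rad/s, so T = P/ω = 14.0×10³ / 13.30 = 1053 N·m.
For a hollow shaft with d_i/d_o = 0.587: τ_max = 16T/(π d_o³ (1−k⁴)), so d_o = [16T/(π τ_allow (1−k⁴))]^(1/3) = [16·1053/(π·7.66×10^7·0.8813)]^(1/3) = 0.04298 m.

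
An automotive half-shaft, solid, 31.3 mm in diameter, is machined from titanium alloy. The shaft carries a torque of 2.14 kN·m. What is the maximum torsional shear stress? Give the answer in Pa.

J = πd⁴/32 = π(0.0313)⁴/32 = 9.423×10^-8 m⁴.
τ_max = T·r/J = 2140 × 0.0157 / 9.423×10^-8 = 3.554×10^8 Pa.

3.55e8 Pa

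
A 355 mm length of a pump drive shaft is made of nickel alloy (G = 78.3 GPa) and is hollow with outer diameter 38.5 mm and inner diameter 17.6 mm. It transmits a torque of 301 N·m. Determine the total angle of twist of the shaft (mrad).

J = π(d_o⁴ − d_i⁴)/32 = π(0.0385⁴ − 0.0176⁴)/32 = 2.063×10^-7 m⁴.
θ = T·L/(G·J) = 301.0 × 0.355 / (78.3×10⁹ × 2.063×10^-7) = 6.616×10^-3 rad.

6.62 mrad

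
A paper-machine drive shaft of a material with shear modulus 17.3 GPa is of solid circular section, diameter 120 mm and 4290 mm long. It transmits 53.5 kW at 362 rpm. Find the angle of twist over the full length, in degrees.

ω = 2π·362/60 = 37.91 rad/s, so T = P/ω = 53.5×10³ / 37.91 = 1411 N·m.
J = πd⁴/32 = π(0.120)⁴/32 = 2.036×10^-5 m⁴.
θ = T·L/(G·J) = 1411 × 4.29 / (17.3×10⁹ × 2.036×10^-5) = 0.01719 rad.

0.985°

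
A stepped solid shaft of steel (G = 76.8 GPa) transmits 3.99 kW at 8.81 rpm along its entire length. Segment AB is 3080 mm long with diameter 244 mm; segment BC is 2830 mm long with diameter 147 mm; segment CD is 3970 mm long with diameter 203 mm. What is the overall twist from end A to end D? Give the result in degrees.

0.305°

ω = 2π·8.81/60 = 0.9226 rad/s, so T = P/ω = 3.99×10³ / 0.9226 = 4325 N·m.
J_AB = π(0.244)⁴/32 = 3.48×10^-4 m⁴; J_BC = π(0.147)⁴/32 = 4.58×10^-5 m⁴; J_CD = π(0.203)⁴/32 = 1.67×10^-4 m⁴.
θ = (T/G)·Σ L_i/J_i = (4325/76.8×10⁹)·(3.08/3.48×10^-4 + 2.83/4.58×10^-5 + 3.97/1.67×10^-4) = 5.316×10^-3 rad.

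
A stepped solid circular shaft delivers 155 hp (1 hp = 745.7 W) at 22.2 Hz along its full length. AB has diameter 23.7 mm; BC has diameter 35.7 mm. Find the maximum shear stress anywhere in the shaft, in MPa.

317 MPa

ω = 2π·22.2 = 139.5 rad/s, so T = P/ω = 155×745.7 / 139.5 = 828.6 N·m.
Under the same torque, τ_max = 16T/(πd³) is largest where d is smallest — segment AB (d = 23.7 mm).
τ_max = 16·828.6/(π·(0.0237)³) = 3.170×10^8 Pa.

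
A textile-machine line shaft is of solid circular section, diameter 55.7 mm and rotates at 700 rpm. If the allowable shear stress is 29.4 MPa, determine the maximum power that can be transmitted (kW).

J = πd⁴/32 = π(0.0557)⁴/32 = 9.450×10^-7 m⁴.
T_max = τ_allow·J/r = 2.94×10^7 × 9.450×10^-7 / 0.0278 = 997.6 N·m.
ω = 2π·700/60 = 73.30 rad/s, so P_max = T_max·ω = 7.313×10^4 W.

73.1 kW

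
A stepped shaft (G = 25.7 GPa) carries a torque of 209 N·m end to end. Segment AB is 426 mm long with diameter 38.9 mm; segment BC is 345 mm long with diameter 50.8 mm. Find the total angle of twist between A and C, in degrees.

J_AB = π(0.0389)⁴/32 = 2.25×10^-7 m⁴; J_BC = π(0.0508)⁴/32 = 6.54×10^-7 m⁴.
θ = (T/G)·Σ L_i/J_i = (209.0/25.7×10⁹)·(0.426/2.25×10^-7 + 0.345/6.54×10^-7) = 0.01970 rad.

1.13°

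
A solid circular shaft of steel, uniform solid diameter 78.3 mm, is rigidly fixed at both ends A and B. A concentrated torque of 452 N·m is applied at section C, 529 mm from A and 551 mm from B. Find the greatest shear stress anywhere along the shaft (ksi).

With uniform GJ and both ends fixed, compatibility θ_AC = θ_CB gives T_A·a = T_B·b, together with T_A + T_B = T₀.
T_A = T₀·b/(a+b) = 452.0·551/1080 = 230.6 N·m; T_B = 221.4 N·m.
τ in each portion: τ_AC = 2.45×10^6 Pa, τ_CB = 2.35×10^6 Pa; maximum is in AC.
τ_max = T_AC·r/J = 230.6·0.0391/3.69×10^-6 = 2.447×10^6 Pa.

0.355 ksi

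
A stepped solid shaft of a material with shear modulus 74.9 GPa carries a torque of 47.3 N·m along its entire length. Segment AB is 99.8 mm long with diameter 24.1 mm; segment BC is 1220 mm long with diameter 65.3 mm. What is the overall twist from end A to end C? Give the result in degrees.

0.134°

J_AB = π(0.0241)⁴/32 = 3.31×10^-8 m⁴; J_BC = π(0.0653)⁴/32 = 1.79×10^-6 m⁴.
θ = (T/G)·Σ L_i/J_i = (47.30/74.9×10⁹)·(0.0998/3.31×10^-8 + 1.22/1.79×10^-6) = 2.335×10^-3 rad.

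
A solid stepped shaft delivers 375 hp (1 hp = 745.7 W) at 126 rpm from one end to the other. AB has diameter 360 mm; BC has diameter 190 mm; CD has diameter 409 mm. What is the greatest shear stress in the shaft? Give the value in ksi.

ω = 2π·126/60 = 13.19 rad/s, so T = P/ω = 375×745.7 / 13.19 = 21190 N·m.
Under the same torque, τ_max = 16T/(πd³) is largest where d is smallest — segment BC (d = 190 mm).
τ_max = 16·21190/(π·(0.190)³) = 1.574×10^7 Pa.

2.28 ksi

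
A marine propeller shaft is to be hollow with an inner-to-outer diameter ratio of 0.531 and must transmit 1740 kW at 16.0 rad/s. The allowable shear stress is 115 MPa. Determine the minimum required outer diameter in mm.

ω = 16.0 rad/s, so T = P/ω = 1740×10³ / 16.00 = 108800 N·m.
For a hollow shaft with d_i/d_o = 0.531: τ_max = 16T/(π d_o³ (1−k⁴)), so d_o = [16T/(π τ_allow (1−k⁴))]^(1/3) = [16·108800/(π·1.15×10^8·0.9205)]^(1/3) = 0.1736 m.

174 mm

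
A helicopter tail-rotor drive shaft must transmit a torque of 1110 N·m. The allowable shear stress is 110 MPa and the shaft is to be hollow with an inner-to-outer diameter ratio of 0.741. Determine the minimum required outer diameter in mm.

41.9 mm

For a hollow shaft with d_i/d_o = 0.741: τ_max = 16T/(π d_o³ (1−k⁴)), so d_o = [16T/(π τ_allow (1−k⁴))]^(1/3) = [16·1110/(π·1.10×10^8·0.6985)]^(1/3) = 0.04190 m.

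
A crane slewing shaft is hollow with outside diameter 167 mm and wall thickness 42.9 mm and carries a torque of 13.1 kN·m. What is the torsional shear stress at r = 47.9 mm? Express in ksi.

J = π(d_o⁴ − d_i⁴)/32 = π(0.167⁴ − 0.0812⁴)/32 = 7.209×10^-5 m⁴.
Shear stress varies linearly with radius: τ = T·r/J = 13100 × 0.0479 / 7.209×10^-5 = 8.704×10^6 Pa.

1.26 ksi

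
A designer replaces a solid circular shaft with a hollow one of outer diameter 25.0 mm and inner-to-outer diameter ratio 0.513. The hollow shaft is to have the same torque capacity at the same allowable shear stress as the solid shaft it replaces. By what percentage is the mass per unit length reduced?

Equal τ_max and T ⇒ the solid shaft needs d_s³ = d_o³(1−k⁴), so d_s = 25.0·(1−0.513⁴)^(1/3) = 24.41 mm.
Area ratio A_h/A_s = d_o²(1−k²)/d_s² = (1−k²)/(1−k⁴)^(2/3) = 0.7729.
Mass saving = 1 − 0.7729 = 22.7 %.

22.7 %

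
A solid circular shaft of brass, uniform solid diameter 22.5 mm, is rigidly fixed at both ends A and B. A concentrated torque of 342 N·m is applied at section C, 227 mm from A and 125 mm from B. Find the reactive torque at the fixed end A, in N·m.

With uniform GJ and both ends fixed, compatibility θ_AC = θ_CB gives T_A·a = T_B·b, together with T_A + T_B = T₀.
T_A = T₀·b/(a+b) = 342.0·125/352.0 = 121.4 N·m; T_B = 220.6 N·m.

121 N·m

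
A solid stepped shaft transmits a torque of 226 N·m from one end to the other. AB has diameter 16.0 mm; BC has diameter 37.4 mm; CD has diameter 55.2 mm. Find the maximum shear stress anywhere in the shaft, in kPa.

281000 kPa

Under the same torque, τ_max = 16T/(πd³) is largest where d is smallest — segment AB (d = 16.0 mm).
τ_max = 16·226.0/(π·(0.0160)³) = 2.810×10^8 Pa.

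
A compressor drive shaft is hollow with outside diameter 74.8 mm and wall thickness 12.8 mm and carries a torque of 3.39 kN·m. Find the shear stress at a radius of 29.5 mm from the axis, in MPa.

40.0 MPa

J = π(d_o⁴ − d_i⁴)/32 = π(0.0748⁴ − 0.0492⁴)/32 = 2.498×10^-6 m⁴.
Shear stress varies linearly with radius: τ = T·r/J = 3390 × 0.0295 / 2.498×10^-6 = 4.003×10^7 Pa.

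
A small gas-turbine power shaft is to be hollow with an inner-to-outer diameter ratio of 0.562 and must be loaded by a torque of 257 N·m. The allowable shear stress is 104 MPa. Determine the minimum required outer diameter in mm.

For a hollow shaft with d_i/d_o = 0.562: τ_max = 16T/(π d_o³ (1−k⁴)), so d_o = [16T/(π τ_allow (1−k⁴))]^(1/3) = [16·257.0/(π·1.04×10^8·0.9002)]^(1/3) = 0.02409 m.

24.1 mm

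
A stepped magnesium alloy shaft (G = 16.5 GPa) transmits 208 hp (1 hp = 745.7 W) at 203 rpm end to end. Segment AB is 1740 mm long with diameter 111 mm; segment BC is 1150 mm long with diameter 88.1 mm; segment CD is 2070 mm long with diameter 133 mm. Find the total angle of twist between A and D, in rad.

ω = 2π·203/60 = 21.26 rad/s, so T = P/ω = 208×745.7 / 21.26 = 7296 N·m.
J_AB = π(0.111)⁴/32 = 1.49×10^-5 m⁴; J_BC = π(0.0881)⁴/32 = 5.91×10^-6 m⁴; J_CD = π(0.133)⁴/32 = 3.07×10^-5 m⁴.
θ = (T/G)·Σ L_i/J_i = (7296/16.5×10⁹)·(1.74/1.49×10^-5 + 1.15/5.91×10^-6 + 2.07/3.07×10^-5) = 0.1674 rad.

0.167 rad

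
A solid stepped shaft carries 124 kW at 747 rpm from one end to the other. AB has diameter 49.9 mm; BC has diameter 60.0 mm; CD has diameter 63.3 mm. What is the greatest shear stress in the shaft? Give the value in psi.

ω = 2π·747/60 = 78.23 rad/s, so T = P/ω = 124×10³ / 78.23 = 1585 N·m.
Under the same torque, τ_max = 16T/(πd³) is largest where d is smallest — segment AB (d = 49.9 mm).
τ_max = 16·1585/(π·(0.0499)³) = 6.497×10^7 Pa.

9420 psi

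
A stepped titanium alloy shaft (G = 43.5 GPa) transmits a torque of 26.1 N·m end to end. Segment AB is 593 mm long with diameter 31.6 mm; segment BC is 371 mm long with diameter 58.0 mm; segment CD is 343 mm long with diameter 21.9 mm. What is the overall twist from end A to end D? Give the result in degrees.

0.742°

J_AB = π(0.0316)⁴/32 = 9.79×10^-8 m⁴; J_BC = π(0.0580)⁴/32 = 1.11×10^-6 m⁴; J_CD = π(0.0219)⁴/32 = 2.26×10^-8 m⁴.
θ = (T/G)·Σ L_i/J_i = (26.10/43.5×10⁹)·(0.593/9.79×10^-8 + 0.371/1.11×10^-6 + 0.343/2.26×10^-8) = 0.01295 rad.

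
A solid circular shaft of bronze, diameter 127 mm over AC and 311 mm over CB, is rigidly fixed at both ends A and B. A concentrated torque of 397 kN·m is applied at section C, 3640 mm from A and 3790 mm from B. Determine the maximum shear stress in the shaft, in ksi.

9.47 ksi

Compatibility: T_A·a/J_AC = T_B·b/J_CB with T_A + T_B = T₀.
J_AC = 2.55×10^-5 m⁴, J_CB = 9.18×10^-4 m⁴, so T_A = T₀·(J_AC/a)/((J_AC/a)+(J_CB/b)) = 11170 N·m, T_B = 385800 N·m.
τ in each portion: τ_AC = 2.78×10^7 Pa, τ_CB = 6.53×10^7 Pa; maximum is in CB.
τ_max = T_CB·r/J = 385800·0.155/9.18×10^-4 = 6.533×10^7 Pa.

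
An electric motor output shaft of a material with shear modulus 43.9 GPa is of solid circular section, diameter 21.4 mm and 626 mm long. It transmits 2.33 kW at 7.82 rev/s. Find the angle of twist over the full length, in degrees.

ω = 2π·7.82 = 49.13 rad/s, so T = P/ω = 2.33×10³ / 49.13 = 47.42 N·m.
J = πd⁴/32 = π(0.0214)⁴/32 = 2.059×10^-8 m⁴.
θ = T·L/(G·J) = 47.42 × 0.626 / (43.9×10⁹ × 2.059×10^-8) = 0.03284 rad.

1.88°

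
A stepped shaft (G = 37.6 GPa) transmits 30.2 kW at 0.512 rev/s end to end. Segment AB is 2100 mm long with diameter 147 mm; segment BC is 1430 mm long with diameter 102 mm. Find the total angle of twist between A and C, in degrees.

ω = 2π·0.512 = 3.217 rad/s, so T = P/ω = 30.2×10³ / 3.217 = 9388 N·m.
J_AB = π(0.147)⁴/32 = 4.58×10^-5 m⁴; J_BC = π(0.102)⁴/32 = 1.06×10^-5 m⁴.
θ = (T/G)·Σ L_i/J_i = (9388/37.6×10⁹)·(2.10/4.58×10^-5 + 1.43/1.06×10^-5) = 0.04503 rad.

2.58°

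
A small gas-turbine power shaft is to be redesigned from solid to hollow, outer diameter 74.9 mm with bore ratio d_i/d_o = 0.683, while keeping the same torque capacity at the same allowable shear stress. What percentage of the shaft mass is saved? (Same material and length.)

Equal τ_max and T ⇒ the solid shaft needs d_s³ = d_o³(1−k⁴), so d_s = 74.9·(1−0.683⁴)^(1/3) = 69.02 mm.
Area ratio A_h/A_s = d_o²(1−k²)/d_s² = (1−k²)/(1−k⁴)^(2/3) = 0.6283.
Mass saving = 1 − 0.6283 = 37.2 %.

37.2 %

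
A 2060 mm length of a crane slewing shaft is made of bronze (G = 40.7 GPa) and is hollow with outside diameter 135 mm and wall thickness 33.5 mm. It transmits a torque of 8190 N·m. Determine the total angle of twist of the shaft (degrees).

J = π(d_o⁴ − d_i⁴)/32 = π(0.135⁴ − 0.0680⁴)/32 = 3.051×10^-5 m⁴.
θ = T·L/(G·J) = 8190 × 2.06 / (40.7×10⁹ × 3.051×10^-5) = 0.01359 rad.

0.778°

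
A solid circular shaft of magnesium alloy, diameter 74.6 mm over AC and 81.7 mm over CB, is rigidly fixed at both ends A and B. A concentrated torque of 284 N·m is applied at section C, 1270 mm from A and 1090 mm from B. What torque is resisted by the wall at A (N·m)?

Compatibility: T_A·a/J_AC = T_B·b/J_CB with T_A + T_B = T₀.
J_AC = 3.04×10^-6 m⁴, J_CB = 4.37×10^-6 m⁴, so T_A = T₀·(J_AC/a)/((J_AC/a)+(J_CB/b)) = 106.1 N·m, T_B = 177.9 N·m.

106 N·m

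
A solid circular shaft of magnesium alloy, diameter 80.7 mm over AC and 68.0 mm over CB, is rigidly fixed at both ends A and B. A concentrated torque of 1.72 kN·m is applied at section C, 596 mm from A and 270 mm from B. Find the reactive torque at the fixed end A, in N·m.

814 N·m

Compatibility: T_A·a/J_AC = T_B·b/J_CB with T_A + T_B = T₀.
J_AC = 4.16×10^-6 m⁴, J_CB = 2.10×10^-6 m⁴, so T_A = T₀·(J_AC/a)/((J_AC/a)+(J_CB/b)) = 814.1 N·m, T_B = 905.9 N·m.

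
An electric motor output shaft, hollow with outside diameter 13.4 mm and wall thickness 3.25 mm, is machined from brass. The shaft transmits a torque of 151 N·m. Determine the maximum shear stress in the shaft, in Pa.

J = π(d_o⁴ − d_i⁴)/32 = π(0.0134⁴ − 0.00690⁴)/32 = 2.943×10^-9 m⁴.
τ_max = T·r/J = 151.0 × 0.00670 / 2.943×10^-9 = 3.438×10^8 Pa.

3.44e8 Pa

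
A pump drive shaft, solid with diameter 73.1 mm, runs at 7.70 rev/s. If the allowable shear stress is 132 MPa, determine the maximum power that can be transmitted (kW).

490 kW

J = πd⁴/32 = π(0.0731)⁴/32 = 2.803×10^-6 m⁴.
T_max = τ_allow·J/r = 1.32×10^8 × 2.803×10^-6 / 0.0365 = 10120 N·m.
ω = 2π·7.70 = 48.38 rad/s, so P_max = T_max·ω = 4.898×10^5 W.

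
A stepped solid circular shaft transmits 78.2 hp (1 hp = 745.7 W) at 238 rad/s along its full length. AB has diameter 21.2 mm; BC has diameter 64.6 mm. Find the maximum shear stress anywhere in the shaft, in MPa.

131 MPa

ω = 238 rad/s, so T = P/ω = 78.2×745.7 / 238.0 = 245.0 N·m.
Under the same torque, τ_max = 16T/(πd³) is largest where d is smallest — segment AB (d = 21.2 mm).
τ_max = 16·245.0/(π·(0.0212)³) = 1.310×10^8 Pa.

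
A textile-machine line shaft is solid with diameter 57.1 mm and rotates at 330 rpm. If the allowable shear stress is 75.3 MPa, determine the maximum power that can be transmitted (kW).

J = πd⁴/32 = π(0.0571)⁴/32 = 1.044×10^-6 m⁴.
T_max = τ_allow·J/r = 7.53×10^7 × 1.044×10^-6 / 0.0285 = 2753 N·m.
ω = 2π·330/60 = 34.56 rad/s, so P_max = T_max·ω = 9.512×10^4 W.

95.1 kW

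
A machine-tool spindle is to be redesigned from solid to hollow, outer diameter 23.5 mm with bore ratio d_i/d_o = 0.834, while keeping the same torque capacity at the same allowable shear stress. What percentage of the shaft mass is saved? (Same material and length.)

Equal τ_max and T ⇒ the solid shaft needs d_s³ = d_o³(1−k⁴), so d_s = 23.5·(1−0.834⁴)^(1/3) = 18.85 mm.
Area ratio A_h/A_s = d_o²(1−k²)/d_s² = (1−k²)/(1−k⁴)^(2/3) = 0.4731.
Mass saving = 1 − 0.4731 = 52.7 %.

52.7 %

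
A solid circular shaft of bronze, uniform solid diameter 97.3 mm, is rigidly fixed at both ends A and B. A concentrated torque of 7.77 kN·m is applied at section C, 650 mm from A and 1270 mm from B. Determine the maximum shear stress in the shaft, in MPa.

28.4 MPa

With uniform GJ and both ends fixed, compatibility θ_AC = θ_CB gives T_A·a = T_B·b, together with T_A + T_B = T₀.
T_A = T₀·b/(a+b) = 7770·1270/1920 = 5140 N·m; T_B = 2630 N·m.
τ in each portion: τ_AC = 2.84×10^7 Pa, τ_CB = 1.45×10^7 Pa; maximum is in AC.
τ_max = T_AC·r/J = 5140·0.0486/8.80×10^-6 = 2.842×10^7 Pa.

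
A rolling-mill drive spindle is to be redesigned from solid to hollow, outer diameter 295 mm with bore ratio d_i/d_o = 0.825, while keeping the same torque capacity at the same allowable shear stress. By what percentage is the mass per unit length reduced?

51.6 %

Equal τ_max and T ⇒ the solid shaft needs d_s³ = d_o³(1−k⁴), so d_s = 295·(1−0.825⁴)^(1/3) = 239.7 mm.
Area ratio A_h/A_s = d_o²(1−k²)/d_s² = (1−k²)/(1−k⁴)^(2/3) = 0.4836.
Mass saving = 1 − 0.4836 = 51.6 %.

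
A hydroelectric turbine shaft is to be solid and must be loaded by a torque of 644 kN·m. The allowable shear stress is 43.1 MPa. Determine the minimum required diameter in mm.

For a solid shaft τ_max = 16T/(πd³), so d = (16T/(π τ_allow))^(1/3) = (16·644000/(π·4.31×10^7))^(1/3) = 0.4238 m.

424 mm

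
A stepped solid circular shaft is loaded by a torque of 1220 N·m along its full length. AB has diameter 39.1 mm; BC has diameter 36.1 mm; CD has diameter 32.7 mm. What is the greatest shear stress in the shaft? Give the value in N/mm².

Under the same torque, τ_max = 16T/(πd³) is largest where d is smallest — segment CD (d = 32.7 mm).
τ_max = 16·1220/(π·(0.0327)³) = 1.777×10^8 Pa.

178 N/mm²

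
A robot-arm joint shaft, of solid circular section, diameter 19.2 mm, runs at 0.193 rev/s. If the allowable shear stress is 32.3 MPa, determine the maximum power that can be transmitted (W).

J = πd⁴/32 = π(0.0192)⁴/32 = 1.334×10^-8 m⁴.
T_max = τ_allow·J/r = 3.23×10^7 × 1.334×10^-8 / 0.00960 = 44.89 N·m.
ω = 2π·0.193 = 1.213 rad/s, so P_max = T_max·ω = 54.43 W.

54.4 W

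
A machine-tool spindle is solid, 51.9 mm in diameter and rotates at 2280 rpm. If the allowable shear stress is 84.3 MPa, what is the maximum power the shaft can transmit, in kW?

552 kW

J = πd⁴/32 = π(0.0519)⁴/32 = 7.123×10^-7 m⁴.
T_max = τ_allow·J/r = 8.43×10^7 × 7.123×10^-7 / 0.0260 = 2314 N·m.
ω = 2π·2280/60 = 238.8 rad/s, so P_max = T_max·ω = 5.525×10^5 W.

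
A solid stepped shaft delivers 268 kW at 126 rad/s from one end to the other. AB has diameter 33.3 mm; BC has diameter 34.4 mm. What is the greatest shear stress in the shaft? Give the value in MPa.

ω = 126 rad/s, so T = P/ω = 268×10³ / 126.0 = 2127 N·m.
Under the same torque, τ_max = 16T/(πd³) is largest where d is smallest — segment AB (d = 33.3 mm).
τ_max = 16·2127/(π·(0.0333)³) = 2.934×10^8 Pa.

293 MPa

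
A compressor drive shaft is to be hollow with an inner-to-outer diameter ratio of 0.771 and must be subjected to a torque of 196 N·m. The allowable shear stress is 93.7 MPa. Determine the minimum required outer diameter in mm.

For a hollow shaft with d_i/d_o = 0.771: τ_max = 16T/(π d_o³ (1−k⁴)), so d_o = [16T/(π τ_allow (1−k⁴))]^(1/3) = [16·196.0/(π·9.37×10^7·0.6466)]^(1/3) = 0.02545 m.

25.4 mm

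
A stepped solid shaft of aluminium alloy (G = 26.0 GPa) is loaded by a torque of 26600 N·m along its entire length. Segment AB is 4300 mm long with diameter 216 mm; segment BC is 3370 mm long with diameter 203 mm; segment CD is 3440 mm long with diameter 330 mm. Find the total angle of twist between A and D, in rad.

J_AB = π(0.216)⁴/32 = 2.14×10^-4 m⁴; J_BC = π(0.203)⁴/32 = 1.67×10^-4 m⁴; J_CD = π(0.330)⁴/32 = 1.16×10^-3 m⁴.
θ = (T/G)·Σ L_i/J_i = (26600/26.0×10⁹)·(4.30/2.14×10^-4 + 3.37/1.67×10^-4 + 3.44/1.16×10^-3) = 0.04429 rad.

0.0443 rad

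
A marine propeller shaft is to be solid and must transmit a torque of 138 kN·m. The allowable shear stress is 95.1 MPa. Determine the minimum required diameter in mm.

195 mm

For a solid shaft τ_max = 16T/(πd³), so d = (16T/(π τ_allow))^(1/3) = (16·138000/(π·9.51×10^7))^(1/3) = 0.1948 m.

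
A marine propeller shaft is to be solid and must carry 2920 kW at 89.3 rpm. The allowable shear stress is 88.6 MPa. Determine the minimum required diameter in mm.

ω = 2π·89.3/60 = 9.351 rad/s, so T = P/ω = 2920×10³ / 9.351 = 312300 N·m.
For a solid shaft τ_max = 16T/(πd³), so d = (16T/(π τ_allow))^(1/3) = (16·312300/(π·8.86×10^7))^(1/3) = 0.2618 m.

262 mm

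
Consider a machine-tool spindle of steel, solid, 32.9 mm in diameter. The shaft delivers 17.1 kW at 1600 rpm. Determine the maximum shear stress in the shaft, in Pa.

1.46e7 Pa

ω = 2π·1600/60 = 167.6 rad/s, so T = P/ω = 17.1×10³ / 167.6 = 102.1 N·m.
J = πd⁴/32 = π(0.0329)⁴/32 = 1.150×10^-7 m⁴.
τ_max = T·r/J = 102.1 × 0.0164 / 1.150×10^-7 = 1.460×10^7 Pa.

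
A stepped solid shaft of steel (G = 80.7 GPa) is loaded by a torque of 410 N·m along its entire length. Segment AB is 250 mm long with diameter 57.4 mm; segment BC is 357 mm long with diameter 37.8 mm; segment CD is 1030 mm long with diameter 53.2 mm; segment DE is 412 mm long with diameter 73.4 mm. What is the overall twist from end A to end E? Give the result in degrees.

1.01°

J_AB = π(0.0574)⁴/32 = 1.07×10^-6 m⁴; J_BC = π(0.0378)⁴/32 = 2.00×10^-7 m⁴; J_CD = π(0.0532)⁴/32 = 7.86×10^-7 m⁴; J_DE = π(0.0734)⁴/32 = 2.85×10^-6 m⁴.
θ = (T/G)·Σ L_i/J_i = (410.0/80.7×10⁹)·(0.250/1.07×10^-6 + 0.357/2.00×10^-7 + 1.03/7.86×10^-7 + 0.412/2.85×10^-6) = 0.01763 rad.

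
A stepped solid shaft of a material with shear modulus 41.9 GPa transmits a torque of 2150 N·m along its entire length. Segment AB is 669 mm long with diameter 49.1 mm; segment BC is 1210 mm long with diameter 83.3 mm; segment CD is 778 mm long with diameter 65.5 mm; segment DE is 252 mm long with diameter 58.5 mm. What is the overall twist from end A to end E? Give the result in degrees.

J_AB = π(0.0491)⁴/32 = 5.71×10^-7 m⁴; J_BC = π(0.0833)⁴/32 = 4.73×10^-6 m⁴; J_CD = π(0.0655)⁴/32 = 1.81×10^-6 m⁴; J_DE = π(0.0585)⁴/32 = 1.15×10^-6 m⁴.
θ = (T/G)·Σ L_i/J_i = (2150/41.9×10⁹)·(0.669/5.71×10^-7 + 1.21/4.73×10^-6 + 0.778/1.81×10^-6 + 0.252/1.15×10^-6) = 0.1066 rad.

6.11°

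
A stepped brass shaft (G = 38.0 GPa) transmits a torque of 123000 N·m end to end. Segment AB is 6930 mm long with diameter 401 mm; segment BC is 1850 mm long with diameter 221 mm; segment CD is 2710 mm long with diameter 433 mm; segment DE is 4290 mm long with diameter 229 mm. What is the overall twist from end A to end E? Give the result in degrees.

J_AB = π(0.401)⁴/32 = 2.54×10^-3 m⁴; J_BC = π(0.221)⁴/32 = 2.34×10^-4 m⁴; J_CD = π(0.433)⁴/32 = 3.45×10^-3 m⁴; J_DE = π(0.229)⁴/32 = 2.70×10^-4 m⁴.
θ = (T/G)·Σ L_i/J_i = (123000/38.0×10⁹)·(6.93/2.54×10^-3 + 1.85/2.34×10^-4 + 2.71/3.45×10^-3 + 4.29/2.70×10^-4) = 0.08838 rad.

5.06°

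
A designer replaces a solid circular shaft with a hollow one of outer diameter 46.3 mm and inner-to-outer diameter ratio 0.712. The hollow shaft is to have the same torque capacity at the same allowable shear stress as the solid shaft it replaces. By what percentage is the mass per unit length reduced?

Equal τ_max and T ⇒ the solid shaft needs d_s³ = d_o³(1−k⁴), so d_s = 46.3·(1−0.712⁴)^(1/3) = 41.94 mm.
Area ratio A_h/A_s = d_o²(1−k²)/d_s² = (1−k²)/(1−k⁴)^(2/3) = 0.6010.
Mass saving = 1 − 0.6010 = 39.9 %.

39.9 %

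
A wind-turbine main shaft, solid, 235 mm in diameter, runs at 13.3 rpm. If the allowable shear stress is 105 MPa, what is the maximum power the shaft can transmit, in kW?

373 kW

J = πd⁴/32 = π(0.235)⁴/32 = 2.994×10^-4 m⁴.
T_max = τ_allow·J/r = 1.05×10^8 × 2.994×10^-4 / 0.117 = 267600 N·m.
ω = 2π·13.3/60 = 1.393 rad/s, so P_max = T_max·ω = 3.727×10^5 W.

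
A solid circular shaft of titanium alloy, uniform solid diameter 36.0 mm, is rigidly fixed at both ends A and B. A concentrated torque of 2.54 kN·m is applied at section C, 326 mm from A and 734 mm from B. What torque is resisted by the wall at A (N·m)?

With uniform GJ and both ends fixed, compatibility θ_AC = θ_CB gives T_A·a = T_B·b, together with T_A + T_B = T₀.
T_A = T₀·b/(a+b) = 2540·734/1060 = 1759 N·m; T_B = 781.2 N·m.

1760 N·m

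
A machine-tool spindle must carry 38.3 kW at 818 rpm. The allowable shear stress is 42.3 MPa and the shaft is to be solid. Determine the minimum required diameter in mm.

ω = 2π·818/60 = 85.66 rad/s, so T = P/ω = 38.3×10³ / 85.66 = 447.1 N·m.
For a solid shaft τ_max = 16T/(πd³), so d = (16T/(π τ_allow))^(1/3) = (16·447.1/(π·4.23×10^7))^(1/3) = 0.03776 m.

37.8 mm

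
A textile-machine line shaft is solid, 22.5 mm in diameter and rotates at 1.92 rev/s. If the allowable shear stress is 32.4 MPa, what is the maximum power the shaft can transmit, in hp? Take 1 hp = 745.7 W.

J = πd⁴/32 = π(0.0225)⁴/32 = 2.516×10^-8 m⁴.
T_max = τ_allow·J/r = 3.24×10^7 × 2.516×10^-8 / 0.0112 = 72.46 N·m.
ω = 2π·1.92 = 12.06 rad/s, so P_max = T_max·ω = 874.2 W.

1.17 hp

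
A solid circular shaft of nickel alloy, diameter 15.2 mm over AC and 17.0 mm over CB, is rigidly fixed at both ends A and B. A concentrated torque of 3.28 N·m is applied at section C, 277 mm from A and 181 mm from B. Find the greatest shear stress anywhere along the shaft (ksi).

Compatibility: T_A·a/J_AC = T_B·b/J_CB with T_A + T_B = T₀.
J_AC = 5.24×10^-9 m⁴, J_CB = 8.20×10^-9 m⁴, so T_A = T₀·(J_AC/a)/((J_AC/a)+(J_CB/b)) = 0.9663 N·m, T_B = 2.314 N·m.
τ in each portion: τ_AC = 1.40×10^6 Pa, τ_CB = 2.40×10^6 Pa; maximum is in CB.
τ_max = T_CB·r/J = 2.314·0.00850/8.20×10^-9 = 2.398×10^6 Pa.

0.348 ksi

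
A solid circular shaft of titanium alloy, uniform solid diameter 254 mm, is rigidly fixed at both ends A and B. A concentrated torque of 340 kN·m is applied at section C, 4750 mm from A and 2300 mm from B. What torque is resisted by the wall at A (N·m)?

111000 N·m

With uniform GJ and both ends fixed, compatibility θ_AC = θ_CB gives T_A·a = T_B·b, together with T_A + T_B = T₀.
T_A = T₀·b/(a+b) = 340000·2300/7050 = 110900 N·m; T_B = 229100 N·m.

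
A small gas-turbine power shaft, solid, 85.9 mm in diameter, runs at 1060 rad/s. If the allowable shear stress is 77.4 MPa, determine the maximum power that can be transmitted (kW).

10200 kW

J = πd⁴/32 = π(0.0859)⁴/32 = 5.345×10^-6 m⁴.
T_max = τ_allow·J/r = 7.74×10^7 × 5.345×10^-6 / 0.0430 = 9633 N·m.
ω = 1060 rad/s, so P_max = T_max·ω = 1.021×10^7 W.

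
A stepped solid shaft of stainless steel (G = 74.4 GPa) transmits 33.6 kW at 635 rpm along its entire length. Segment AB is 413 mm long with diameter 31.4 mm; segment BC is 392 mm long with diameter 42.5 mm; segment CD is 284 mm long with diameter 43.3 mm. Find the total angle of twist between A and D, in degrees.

2.48°

ω = 2π·635/60 = 66.50 rad/s, so T = P/ω = 33.6×10³ / 66.50 = 505.3 N·m.
J_AB = π(0.0314)⁴/32 = 9.54×10^-8 m⁴; J_BC = π(0.0425)⁴/32 = 3.20×10^-7 m⁴; J_CD = π(0.0433)⁴/32 = 3.45×10^-7 m⁴.
θ = (T/G)·Σ L_i/J_i = (505.3/74.4×10⁹)·(0.413/9.54×10^-8 + 0.392/3.20×10^-7 + 0.284/3.45×10^-7) = 0.04329 rad.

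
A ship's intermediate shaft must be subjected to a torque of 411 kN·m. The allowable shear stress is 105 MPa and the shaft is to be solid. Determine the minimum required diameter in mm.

For a solid shaft τ_max = 16T/(πd³), so d = (16T/(π τ_allow))^(1/3) = (16·411000/(π·1.05×10^8))^(1/3) = 0.2711 m.

271 mm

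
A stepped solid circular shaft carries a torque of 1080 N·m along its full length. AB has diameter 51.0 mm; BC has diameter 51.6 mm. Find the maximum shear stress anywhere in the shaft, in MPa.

Under the same torque, τ_max = 16T/(πd³) is largest where d is smallest — segment AB (d = 51.0 mm).
τ_max = 16·1080/(π·(0.0510)³) = 4.147×10^7 Pa.

41.5 MPa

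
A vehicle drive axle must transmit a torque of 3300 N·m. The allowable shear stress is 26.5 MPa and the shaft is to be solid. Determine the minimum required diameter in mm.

For a solid shaft τ_max = 16T/(πd³), so d = (16T/(π τ_allow))^(1/3) = (16·3300/(π·2.65×10^7))^(1/3) = 0.08592 m.

85.9 mm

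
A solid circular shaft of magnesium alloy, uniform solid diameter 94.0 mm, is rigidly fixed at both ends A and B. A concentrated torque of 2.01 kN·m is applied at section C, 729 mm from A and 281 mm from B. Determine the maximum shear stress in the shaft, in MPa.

8.90 MPa

With uniform GJ and both ends fixed, compatibility θ_AC = θ_CB gives T_A·a = T_B·b, together with T_A + T_B = T₀.
T_A = T₀·b/(a+b) = 2010·281/1010 = 559.2 N·m; T_B = 1451 N·m.
τ in each portion: τ_AC = 3.43×10^6 Pa, τ_CB = 8.90×10^6 Pa; maximum is in CB.
τ_max = T_CB·r/J = 1451·0.0470/7.66×10^-6 = 8.896×10^6 Pa.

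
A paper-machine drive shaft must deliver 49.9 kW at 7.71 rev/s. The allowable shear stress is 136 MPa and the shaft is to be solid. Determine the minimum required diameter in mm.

33.8 mm

ω = 2π·7.71 = 48.44 rad/s, so T = P/ω = 49.9×10³ / 48.44 = 1030 N·m.
For a solid shaft τ_max = 16T/(πd³), so d = (16T/(π τ_allow))^(1/3) = (16·1030/(π·1.36×10^8))^(1/3) = 0.03379 m.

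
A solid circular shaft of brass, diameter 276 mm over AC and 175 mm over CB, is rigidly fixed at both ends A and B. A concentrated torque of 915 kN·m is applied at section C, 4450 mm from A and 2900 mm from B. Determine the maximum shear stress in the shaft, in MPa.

178 MPa

Compatibility: T_A·a/J_AC = T_B·b/J_CB with T_A + T_B = T₀.
J_AC = 5.70×10^-4 m⁴, J_CB = 9.21×10^-5 m⁴, so T_A = T₀·(J_AC/a)/((J_AC/a)+(J_CB/b)) = 733200 N·m, T_B = 181800 N·m.
τ in each portion: τ_AC = 1.78×10^8 Pa, τ_CB = 1.73×10^8 Pa; maximum is in AC.
τ_max = T_AC·r/J = 733200·0.138/5.70×10^-4 = 1.776×10^8 Pa.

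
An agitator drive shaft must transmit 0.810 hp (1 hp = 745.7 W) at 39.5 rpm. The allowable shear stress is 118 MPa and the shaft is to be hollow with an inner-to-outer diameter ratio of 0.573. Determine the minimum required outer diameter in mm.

19.2 mm

ω = 2π·39.5/60 = 4.136 rad/s, so T = P/ω = 0.810×745.7 / 4.136 = 146.0 N·m.
For a hollow shaft with d_i/d_o = 0.573: τ_max = 16T/(π d_o³ (1−k⁴)), so d_o = [16T/(π τ_allow (1−k⁴))]^(1/3) = [16·146.0/(π·1.18×10^8·0.8922)]^(1/3) = 0.01919 m.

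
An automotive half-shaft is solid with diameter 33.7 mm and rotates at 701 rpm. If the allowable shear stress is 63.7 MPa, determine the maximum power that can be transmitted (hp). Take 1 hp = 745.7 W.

J = πd⁴/32 = π(0.0337)⁴/32 = 1.266×10^-7 m⁴.
T_max = τ_allow·J/r = 6.37×10^7 × 1.266×10^-7 / 0.0169 = 478.7 N·m.
ω = 2π·701/60 = 73.41 rad/s, so P_max = T_max·ω = 3.514×10^4 W.

47.1 hp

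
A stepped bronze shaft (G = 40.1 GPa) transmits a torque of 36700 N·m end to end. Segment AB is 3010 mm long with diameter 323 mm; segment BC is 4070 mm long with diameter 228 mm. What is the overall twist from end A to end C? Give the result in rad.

0.0166 rad

J_AB = π(0.323)⁴/32 = 1.07×10^-3 m⁴; J_BC = π(0.228)⁴/32 = 2.65×10^-4 m⁴.
θ = (T/G)·Σ L_i/J_i = (36700/40.1×10⁹)·(3.01/1.07×10^-3 + 4.07/2.65×10^-4) = 0.01662 rad.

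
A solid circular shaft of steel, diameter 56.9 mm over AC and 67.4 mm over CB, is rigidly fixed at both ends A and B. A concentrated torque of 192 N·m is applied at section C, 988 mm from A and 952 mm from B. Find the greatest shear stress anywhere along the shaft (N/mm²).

Compatibility: T_A·a/J_AC = T_B·b/J_CB with T_A + T_B = T₀.
J_AC = 1.03×10^-6 m⁴, J_CB = 2.03×10^-6 m⁴, so T_A = T₀·(J_AC/a)/((J_AC/a)+(J_CB/b)) = 63.09 N·m, T_B = 128.9 N·m.
τ in each portion: τ_AC = 1.74×10^6 Pa, τ_CB = 2.14×10^6 Pa; maximum is in CB.
τ_max = T_CB·r/J = 128.9·0.0337/2.03×10^-6 = 2.144×10^6 Pa.

2.14 N/mm²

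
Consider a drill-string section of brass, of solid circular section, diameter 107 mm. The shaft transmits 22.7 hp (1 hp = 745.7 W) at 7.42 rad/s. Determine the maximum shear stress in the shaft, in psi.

1380 psi

ω = 7.42 rad/s, so T = P/ω = 22.7×745.7 / 7.420 = 2281 N·m.
J = πd⁴/32 = π(0.107)⁴/32 = 1.287×10^-5 m⁴.
τ_max = T·r/J = 2281 × 0.0535 / 1.287×10^-5 = 9.484×10^6 Pa.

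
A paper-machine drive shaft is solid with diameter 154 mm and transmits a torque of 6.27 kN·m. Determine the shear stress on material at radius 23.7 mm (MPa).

J = πd⁴/32 = π(0.154)⁴/32 = 5.522×10^-5 m⁴.
Shear stress varies linearly with radius: τ = T·r/J = 6270 × 0.0237 / 5.522×10^-5 = 2.691×10^6 Pa.

2.69 MPa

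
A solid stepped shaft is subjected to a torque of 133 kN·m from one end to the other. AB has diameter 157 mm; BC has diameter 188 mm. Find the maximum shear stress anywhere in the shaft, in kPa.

Under the same torque, τ_max = 16T/(πd³) is largest where d is smallest — segment AB (d = 157 mm).
τ_max = 16·133000/(π·(0.157)³) = 1.750×10^8 Pa.

175000 kPa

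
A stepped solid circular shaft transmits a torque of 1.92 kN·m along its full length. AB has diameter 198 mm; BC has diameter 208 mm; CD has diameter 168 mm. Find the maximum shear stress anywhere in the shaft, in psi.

299 psi

Under the same torque, τ_max = 16T/(πd³) is largest where d is smallest — segment CD (d = 168 mm).
τ_max = 16·1920/(π·(0.168)³) = 2.062×10^6 Pa.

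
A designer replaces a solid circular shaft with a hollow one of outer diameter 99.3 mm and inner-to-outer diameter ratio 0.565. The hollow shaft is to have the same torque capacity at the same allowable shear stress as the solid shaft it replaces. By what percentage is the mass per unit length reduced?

Equal τ_max and T ⇒ the solid shaft needs d_s³ = d_o³(1−k⁴), so d_s = 99.3·(1−0.565⁴)^(1/3) = 95.81 mm.
Area ratio A_h/A_s = d_o²(1−k²)/d_s² = (1−k²)/(1−k⁴)^(2/3) = 0.7313.
Mass saving = 1 − 0.7313 = 26.9 %.

26.9 %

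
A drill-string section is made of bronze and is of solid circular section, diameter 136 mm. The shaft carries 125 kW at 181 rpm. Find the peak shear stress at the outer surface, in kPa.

ω = 2π·181/60 = 18.95 rad/s, so T = P/ω = 125×10³ / 18.95 = 6595 N·m.
J = πd⁴/32 = π(0.136)⁴/32 = 3.359×10^-5 m⁴.
τ_max = T·r/J = 6595 × 0.0680 / 3.359×10^-5 = 1.335×10^7 Pa.

13400 kPa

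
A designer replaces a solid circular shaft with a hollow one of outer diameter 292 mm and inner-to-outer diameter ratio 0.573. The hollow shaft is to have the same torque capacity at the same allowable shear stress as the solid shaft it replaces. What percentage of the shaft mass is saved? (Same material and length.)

27.5 %

Equal τ_max and T ⇒ the solid shaft needs d_s³ = d_o³(1−k⁴), so d_s = 292·(1−0.573⁴)^(1/3) = 281.1 mm.
Area ratio A_h/A_s = d_o²(1−k²)/d_s² = (1−k²)/(1−k⁴)^(2/3) = 0.7247.
Mass saving = 1 − 0.7247 = 27.5 %.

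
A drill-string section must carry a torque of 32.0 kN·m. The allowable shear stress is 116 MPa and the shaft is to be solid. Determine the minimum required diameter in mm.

For a solid shaft τ_max = 16T/(πd³), so d = (16T/(π τ_allow))^(1/3) = (16·32000/(π·1.16×10^8))^(1/3) = 0.1120 m.

112 mm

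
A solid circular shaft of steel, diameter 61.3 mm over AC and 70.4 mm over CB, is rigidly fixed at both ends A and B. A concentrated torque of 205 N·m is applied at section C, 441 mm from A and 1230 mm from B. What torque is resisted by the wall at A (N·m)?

Compatibility: T_A·a/J_AC = T_B·b/J_CB with T_A + T_B = T₀.
J_AC = 1.39×10^-6 m⁴, J_CB = 2.41×10^-6 m⁴, so T_A = T₀·(J_AC/a)/((J_AC/a)+(J_CB/b)) = 126.3 N·m, T_B = 78.75 N·m.

126 N·m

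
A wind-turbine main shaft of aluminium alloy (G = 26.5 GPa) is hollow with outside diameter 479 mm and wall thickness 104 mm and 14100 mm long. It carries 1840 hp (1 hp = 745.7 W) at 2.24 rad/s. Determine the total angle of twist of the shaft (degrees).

ω = 2.24 rad/s, so T = P/ω = 1840×745.7 / 2.240 = 612500 N·m.
J = π(d_o⁴ − d_i⁴)/32 = π(0.479⁴ − 0.271⁴)/32 = 4.639×10^-3 m⁴.
θ = T·L/(G·J) = 612500 × 14.1 / (26.5×10⁹ × 4.639×10^-3) = 0.07026 rad.

4.03°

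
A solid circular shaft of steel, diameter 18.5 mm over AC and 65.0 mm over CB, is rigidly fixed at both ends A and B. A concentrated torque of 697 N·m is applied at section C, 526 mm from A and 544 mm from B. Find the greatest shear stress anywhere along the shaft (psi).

Compatibility: T_A·a/J_AC = T_B·b/J_CB with T_A + T_B = T₀.
J_AC = 1.15×10^-8 m⁴, J_CB = 1.75×10^-6 m⁴, so T_A = T₀·(J_AC/a)/((J_AC/a)+(J_CB/b)) = 4.698 N·m, T_B = 692.3 N·m.
τ in each portion: τ_AC = 3.78×10^6 Pa, τ_CB = 1.28×10^7 Pa; maximum is in CB.
τ_max = T_CB·r/J = 692.3·0.0325/1.75×10^-6 = 1.284×10^7 Pa.

1860 psi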